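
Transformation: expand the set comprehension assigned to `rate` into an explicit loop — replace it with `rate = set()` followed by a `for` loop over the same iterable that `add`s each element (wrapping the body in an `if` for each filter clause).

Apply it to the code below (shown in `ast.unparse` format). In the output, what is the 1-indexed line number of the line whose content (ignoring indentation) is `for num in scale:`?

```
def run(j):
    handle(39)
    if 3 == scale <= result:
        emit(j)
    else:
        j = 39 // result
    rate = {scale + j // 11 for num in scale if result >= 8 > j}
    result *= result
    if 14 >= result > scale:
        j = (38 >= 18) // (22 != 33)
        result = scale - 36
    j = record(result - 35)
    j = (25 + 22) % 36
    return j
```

Transformed code:
def run(j):
    handle(39)
    if 3 == scale <= result:
        emit(j)
    else:
        j = 39 // result
    rate = set()
    for num in scale:
        if result >= 8 > j:
            rate.add(scale + j // 11)
    result *= result
    if 14 >= result > scale:
        j = (38 >= 18) // (22 != 33)
        result = scale - 36
    j = record(result - 35)
    j = (25 + 22) % 36
    return j

8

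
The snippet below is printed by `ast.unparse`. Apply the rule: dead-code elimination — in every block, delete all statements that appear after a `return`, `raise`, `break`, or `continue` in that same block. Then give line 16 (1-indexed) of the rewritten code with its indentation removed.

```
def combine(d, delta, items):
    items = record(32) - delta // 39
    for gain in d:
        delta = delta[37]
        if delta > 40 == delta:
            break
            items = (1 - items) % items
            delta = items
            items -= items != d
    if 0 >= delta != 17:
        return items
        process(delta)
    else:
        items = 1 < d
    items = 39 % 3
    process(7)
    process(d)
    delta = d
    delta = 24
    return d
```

Transformed code:
def combine(d, delta, items):
    items = record(32) - delta // 39
    for gain in d:
        delta = delta[37]
        if delta > 40 == delta:
            break
    if 0 >= delta != 17:
        return items
    else:
        items = 1 < d
    items = 39 % 3
    process(7)
    process(d)
    delta = d
    delta = 24
    return d

return d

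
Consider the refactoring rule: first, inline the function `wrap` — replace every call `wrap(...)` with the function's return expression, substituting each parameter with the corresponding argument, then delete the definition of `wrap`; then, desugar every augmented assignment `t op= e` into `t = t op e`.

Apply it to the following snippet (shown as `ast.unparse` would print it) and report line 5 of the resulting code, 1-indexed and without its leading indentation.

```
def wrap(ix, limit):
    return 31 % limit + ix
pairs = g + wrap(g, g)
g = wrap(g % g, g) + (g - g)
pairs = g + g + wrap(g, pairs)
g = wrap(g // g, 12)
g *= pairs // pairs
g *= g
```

g = g * (pairs // pairs)

Transformed code:
pairs = g + (31 % g + g)
g = 31 % g + g % g + (g - g)
pairs = g + g + (31 % pairs + g)
g = 31 % 12 + g // g
g = g * (pairs // pairs)
g = g * g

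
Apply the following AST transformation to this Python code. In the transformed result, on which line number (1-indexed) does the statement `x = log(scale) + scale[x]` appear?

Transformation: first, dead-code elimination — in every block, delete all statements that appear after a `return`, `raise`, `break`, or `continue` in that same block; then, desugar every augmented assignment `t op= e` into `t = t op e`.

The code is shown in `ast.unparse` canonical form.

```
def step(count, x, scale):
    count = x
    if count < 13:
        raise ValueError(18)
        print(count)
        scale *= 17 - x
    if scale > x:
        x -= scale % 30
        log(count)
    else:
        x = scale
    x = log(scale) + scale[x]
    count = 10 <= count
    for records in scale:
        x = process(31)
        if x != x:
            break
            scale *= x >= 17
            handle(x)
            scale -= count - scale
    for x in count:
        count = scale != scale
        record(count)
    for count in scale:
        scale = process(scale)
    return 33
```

10

Transformed code:
def step(count, x, scale):
    count = x
    if count < 13:
        raise ValueError(18)
    if scale > x:
        x = x - scale % 30
        log(count)
    else:
        x = scale
    x = log(scale) + scale[x]
    count = 10 <= count
    for records in scale:
        x = process(31)
        if x != x:
            break
    for x in count:
        count = scale != scale
        record(count)
    for count in scale:
        scale = process(scale)
    return 33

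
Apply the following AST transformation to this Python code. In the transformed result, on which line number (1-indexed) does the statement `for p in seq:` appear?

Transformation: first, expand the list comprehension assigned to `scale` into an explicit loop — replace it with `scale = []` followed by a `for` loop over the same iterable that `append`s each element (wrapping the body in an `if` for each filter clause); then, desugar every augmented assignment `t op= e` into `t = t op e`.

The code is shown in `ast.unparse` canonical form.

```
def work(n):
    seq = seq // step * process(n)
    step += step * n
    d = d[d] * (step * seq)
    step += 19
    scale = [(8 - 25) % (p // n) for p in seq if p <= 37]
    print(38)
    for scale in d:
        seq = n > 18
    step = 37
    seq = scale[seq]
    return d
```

Transformed code:
def work(n):
    seq = seq // step * process(n)
    step = step + step * n
    d = d[d] * (step * seq)
    step = step + 19
    scale = []
    for p in seq:
        if p <= 37:
            scale.append((8 - 25) % (p // n))
    print(38)
    for scale in d:
        seq = n > 18
    step = 37
    seq = scale[seq]
    return d

7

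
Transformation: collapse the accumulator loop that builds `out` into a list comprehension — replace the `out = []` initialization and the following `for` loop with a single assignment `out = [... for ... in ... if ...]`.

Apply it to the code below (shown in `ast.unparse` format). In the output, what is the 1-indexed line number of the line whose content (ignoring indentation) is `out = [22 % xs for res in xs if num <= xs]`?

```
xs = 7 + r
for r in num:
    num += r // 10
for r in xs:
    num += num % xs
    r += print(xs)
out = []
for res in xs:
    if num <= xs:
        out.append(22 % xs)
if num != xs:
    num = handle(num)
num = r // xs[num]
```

Transformed code:
xs = 7 + r
for r in num:
    num += r // 10
for r in xs:
    num += num % xs
    r += print(xs)
out = [22 % xs for res in xs if num <= xs]
if num != xs:
    num = handle(num)
num = r // xs[num]

7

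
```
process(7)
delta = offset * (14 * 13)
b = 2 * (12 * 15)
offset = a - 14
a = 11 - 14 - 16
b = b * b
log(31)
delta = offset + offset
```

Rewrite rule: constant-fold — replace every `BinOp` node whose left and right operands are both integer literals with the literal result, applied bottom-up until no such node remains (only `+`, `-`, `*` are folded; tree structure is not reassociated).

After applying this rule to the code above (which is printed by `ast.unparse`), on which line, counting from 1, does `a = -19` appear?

Transformed code:
process(7)
delta = offset * 182
b = 360
offset = a - 14
a = -19
b = b * b
log(31)
delta = offset + offset

5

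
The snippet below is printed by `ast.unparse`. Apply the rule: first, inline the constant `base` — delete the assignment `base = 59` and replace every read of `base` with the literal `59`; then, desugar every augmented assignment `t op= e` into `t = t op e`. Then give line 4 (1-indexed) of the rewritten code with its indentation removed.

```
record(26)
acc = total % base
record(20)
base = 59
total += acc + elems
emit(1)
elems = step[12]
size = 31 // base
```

total = total + (acc + elems)

Transformed code:
record(26)
acc = total % 59
record(20)
total = total + (acc + elems)
emit(1)
elems = step[12]
size = 31 // 59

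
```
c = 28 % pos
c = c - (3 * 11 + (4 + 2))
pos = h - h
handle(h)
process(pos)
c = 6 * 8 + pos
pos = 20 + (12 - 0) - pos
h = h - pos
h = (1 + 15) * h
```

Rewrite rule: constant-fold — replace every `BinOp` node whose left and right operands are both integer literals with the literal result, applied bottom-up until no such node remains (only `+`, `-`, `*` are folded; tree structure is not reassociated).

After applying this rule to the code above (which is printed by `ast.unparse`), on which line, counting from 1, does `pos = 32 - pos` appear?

Transformed code:
c = 28 % pos
c = c - 39
pos = h - h
handle(h)
process(pos)
c = 48 + pos
pos = 32 - pos
h = h - pos
h = 16 * h

7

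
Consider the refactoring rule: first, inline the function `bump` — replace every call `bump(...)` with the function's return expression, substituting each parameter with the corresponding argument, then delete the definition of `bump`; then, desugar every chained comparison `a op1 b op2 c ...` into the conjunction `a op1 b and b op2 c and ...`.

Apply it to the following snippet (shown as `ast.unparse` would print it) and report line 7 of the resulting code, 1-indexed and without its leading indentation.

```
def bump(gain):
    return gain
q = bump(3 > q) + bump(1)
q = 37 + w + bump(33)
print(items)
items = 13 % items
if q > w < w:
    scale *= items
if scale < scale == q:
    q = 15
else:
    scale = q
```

if scale < scale and scale == q:

Transformed code:
q = (3 > q) + 1
q = 37 + w + 33
print(items)
items = 13 % items
if q > w and w < w:
    scale *= items
if scale < scale and scale == q:
    q = 15
else:
    scale = q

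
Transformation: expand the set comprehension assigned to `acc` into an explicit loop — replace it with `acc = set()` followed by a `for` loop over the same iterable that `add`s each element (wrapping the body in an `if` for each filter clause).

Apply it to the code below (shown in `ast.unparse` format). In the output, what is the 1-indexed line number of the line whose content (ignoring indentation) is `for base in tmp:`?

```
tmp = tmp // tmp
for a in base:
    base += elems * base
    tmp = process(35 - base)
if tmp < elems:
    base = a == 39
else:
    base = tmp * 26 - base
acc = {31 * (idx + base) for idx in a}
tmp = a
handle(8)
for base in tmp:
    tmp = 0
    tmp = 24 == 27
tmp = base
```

14

Transformed code:
tmp = tmp // tmp
for a in base:
    base += elems * base
    tmp = process(35 - base)
if tmp < elems:
    base = a == 39
else:
    base = tmp * 26 - base
acc = set()
for idx in a:
    acc.add(31 * (idx + base))
tmp = a
handle(8)
for base in tmp:
    tmp = 0
    tmp = 24 == 27
tmp = base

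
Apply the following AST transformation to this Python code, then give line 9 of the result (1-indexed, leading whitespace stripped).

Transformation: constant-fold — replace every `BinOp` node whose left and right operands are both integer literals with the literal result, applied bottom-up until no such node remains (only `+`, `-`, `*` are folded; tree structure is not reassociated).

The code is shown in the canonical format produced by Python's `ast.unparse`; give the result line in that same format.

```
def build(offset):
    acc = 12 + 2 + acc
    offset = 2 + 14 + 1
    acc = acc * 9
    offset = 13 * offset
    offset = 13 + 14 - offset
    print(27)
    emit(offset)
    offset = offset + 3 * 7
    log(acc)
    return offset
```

Transformed code:
def build(offset):
    acc = 14 + acc
    offset = 17
    acc = acc * 9
    offset = 13 * offset
    offset = 27 - offset
    print(27)
    emit(offset)
    offset = offset + 21
    log(acc)
    return offset

offset = offset + 21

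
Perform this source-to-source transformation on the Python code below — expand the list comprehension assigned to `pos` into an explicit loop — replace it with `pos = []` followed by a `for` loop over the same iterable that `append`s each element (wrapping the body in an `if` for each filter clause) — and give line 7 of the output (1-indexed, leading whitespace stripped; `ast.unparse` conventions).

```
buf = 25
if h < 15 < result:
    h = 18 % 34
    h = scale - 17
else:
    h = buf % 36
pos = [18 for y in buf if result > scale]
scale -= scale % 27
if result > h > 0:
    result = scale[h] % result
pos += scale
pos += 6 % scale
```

Transformed code:
buf = 25
if h < 15 < result:
    h = 18 % 34
    h = scale - 17
else:
    h = buf % 36
pos = []
for y in buf:
    if result > scale:
        pos.append(18)
scale -= scale % 27
if result > h > 0:
    result = scale[h] % result
pos += scale
pos += 6 % scale

pos = []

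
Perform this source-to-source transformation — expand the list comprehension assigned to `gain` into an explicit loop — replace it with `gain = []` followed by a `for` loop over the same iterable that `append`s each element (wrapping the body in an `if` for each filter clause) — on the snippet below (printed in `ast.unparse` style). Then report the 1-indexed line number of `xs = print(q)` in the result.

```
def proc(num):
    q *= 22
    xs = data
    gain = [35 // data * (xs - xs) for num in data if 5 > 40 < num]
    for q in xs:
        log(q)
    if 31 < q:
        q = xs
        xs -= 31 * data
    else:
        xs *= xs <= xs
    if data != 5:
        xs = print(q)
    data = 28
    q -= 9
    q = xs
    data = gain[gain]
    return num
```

16

Transformed code:
def proc(num):
    q *= 22
    xs = data
    gain = []
    for num in data:
        if 5 > 40 < num:
            gain.append(35 // data * (xs - xs))
    for q in xs:
        log(q)
    if 31 < q:
        q = xs
        xs -= 31 * data
    else:
        xs *= xs <= xs
    if data != 5:
        xs = print(q)
    data = 28
    q -= 9
    q = xs
    data = gain[gain]
    return num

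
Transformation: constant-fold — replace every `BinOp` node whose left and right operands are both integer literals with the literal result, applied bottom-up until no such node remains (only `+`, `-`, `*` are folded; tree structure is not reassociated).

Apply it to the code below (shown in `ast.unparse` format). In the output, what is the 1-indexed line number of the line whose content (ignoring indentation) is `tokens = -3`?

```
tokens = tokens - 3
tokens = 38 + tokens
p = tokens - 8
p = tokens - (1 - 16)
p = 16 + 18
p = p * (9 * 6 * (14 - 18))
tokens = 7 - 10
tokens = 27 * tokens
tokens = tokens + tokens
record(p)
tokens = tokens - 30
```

Transformed code:
tokens = tokens - 3
tokens = 38 + tokens
p = tokens - 8
p = tokens - -15
p = 34
p = p * -216
tokens = -3
tokens = 27 * tokens
tokens = tokens + tokens
record(p)
tokens = tokens - 30

7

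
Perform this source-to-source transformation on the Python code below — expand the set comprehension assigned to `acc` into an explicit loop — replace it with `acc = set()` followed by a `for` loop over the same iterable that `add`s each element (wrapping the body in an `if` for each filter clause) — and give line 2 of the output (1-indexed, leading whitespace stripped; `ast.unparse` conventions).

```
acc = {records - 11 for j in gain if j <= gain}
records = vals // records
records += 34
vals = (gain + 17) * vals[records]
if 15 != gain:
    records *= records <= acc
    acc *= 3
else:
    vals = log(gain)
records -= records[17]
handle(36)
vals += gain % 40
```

for j in gain:

Transformed code:
acc = set()
for j in gain:
    if j <= gain:
        acc.add(records - 11)
records = vals // records
records += 34
vals = (gain + 17) * vals[records]
if 15 != gain:
    records *= records <= acc
    acc *= 3
else:
    vals = log(gain)
records -= records[17]
handle(36)
vals += gain % 40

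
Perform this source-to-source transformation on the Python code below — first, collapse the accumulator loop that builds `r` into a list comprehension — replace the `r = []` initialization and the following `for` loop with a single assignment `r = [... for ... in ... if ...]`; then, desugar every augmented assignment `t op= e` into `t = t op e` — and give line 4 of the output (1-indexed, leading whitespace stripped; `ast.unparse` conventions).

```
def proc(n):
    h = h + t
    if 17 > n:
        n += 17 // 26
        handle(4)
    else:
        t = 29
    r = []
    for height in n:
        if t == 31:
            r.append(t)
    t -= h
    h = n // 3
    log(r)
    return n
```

n = n + 17 // 26

Transformed code:
def proc(n):
    h = h + t
    if 17 > n:
        n = n + 17 // 26
        handle(4)
    else:
        t = 29
    r = [t for height in n if t == 31]
    t = t - h
    h = n // 3
    log(r)
    return n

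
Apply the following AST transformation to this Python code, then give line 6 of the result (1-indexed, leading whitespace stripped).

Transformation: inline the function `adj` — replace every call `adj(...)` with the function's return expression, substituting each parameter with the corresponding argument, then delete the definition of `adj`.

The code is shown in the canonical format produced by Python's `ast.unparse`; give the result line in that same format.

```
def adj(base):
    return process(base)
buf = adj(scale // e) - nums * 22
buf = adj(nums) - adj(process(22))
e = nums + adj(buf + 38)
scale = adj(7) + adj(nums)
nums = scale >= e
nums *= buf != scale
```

nums *= buf != scale

Transformed code:
buf = process(scale // e) - nums * 22
buf = process(nums) - process(process(22))
e = nums + process(buf + 38)
scale = process(7) + process(nums)
nums = scale >= e
nums *= buf != scale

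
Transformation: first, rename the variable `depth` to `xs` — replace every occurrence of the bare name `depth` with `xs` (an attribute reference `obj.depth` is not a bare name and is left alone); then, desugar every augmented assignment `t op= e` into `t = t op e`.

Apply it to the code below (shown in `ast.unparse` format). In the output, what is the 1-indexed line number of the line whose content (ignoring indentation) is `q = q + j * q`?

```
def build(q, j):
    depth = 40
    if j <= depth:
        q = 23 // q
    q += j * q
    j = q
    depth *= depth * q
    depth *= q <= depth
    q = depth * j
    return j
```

5

Transformed code:
def build(q, j):
    xs = 40
    if j <= xs:
        q = 23 // q
    q = q + j * q
    j = q
    xs = xs * (xs * q)
    xs = xs * (q <= xs)
    q = xs * j
    return j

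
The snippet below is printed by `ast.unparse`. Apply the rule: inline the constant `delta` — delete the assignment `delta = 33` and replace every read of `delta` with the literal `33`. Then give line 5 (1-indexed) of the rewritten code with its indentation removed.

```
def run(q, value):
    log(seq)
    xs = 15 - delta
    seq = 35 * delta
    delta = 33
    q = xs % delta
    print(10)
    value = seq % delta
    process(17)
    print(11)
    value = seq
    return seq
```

q = xs % 33

Transformed code:
def run(q, value):
    log(seq)
    xs = 15 - 33
    seq = 35 * 33
    q = xs % 33
    print(10)
    value = seq % 33
    process(17)
    print(11)
    value = seq
    return seq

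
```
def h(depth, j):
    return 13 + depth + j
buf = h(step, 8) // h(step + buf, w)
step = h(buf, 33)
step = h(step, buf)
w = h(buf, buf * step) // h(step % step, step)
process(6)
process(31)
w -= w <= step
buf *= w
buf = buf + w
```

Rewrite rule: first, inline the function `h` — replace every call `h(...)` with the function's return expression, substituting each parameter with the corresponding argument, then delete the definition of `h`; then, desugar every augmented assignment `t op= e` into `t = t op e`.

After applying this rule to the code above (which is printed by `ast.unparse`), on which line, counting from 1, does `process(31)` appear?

6

Transformed code:
buf = (13 + step + 8) // (13 + (step + buf) + w)
step = 13 + buf + 33
step = 13 + step + buf
w = (13 + buf + buf * step) // (13 + step % step + step)
process(6)
process(31)
w = w - (w <= step)
buf = buf * w
buf = buf + w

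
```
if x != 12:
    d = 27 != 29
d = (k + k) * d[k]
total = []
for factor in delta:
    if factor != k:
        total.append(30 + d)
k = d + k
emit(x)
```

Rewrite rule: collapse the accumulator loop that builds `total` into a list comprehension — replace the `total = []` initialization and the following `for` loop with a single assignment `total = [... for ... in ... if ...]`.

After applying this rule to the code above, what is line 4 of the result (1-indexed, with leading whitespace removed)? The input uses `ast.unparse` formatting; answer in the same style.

total = [30 + d for factor in delta if factor != k]

Transformed code:
if x != 12:
    d = 27 != 29
d = (k + k) * d[k]
total = [30 + d for factor in delta if factor != k]
k = d + k
emit(x)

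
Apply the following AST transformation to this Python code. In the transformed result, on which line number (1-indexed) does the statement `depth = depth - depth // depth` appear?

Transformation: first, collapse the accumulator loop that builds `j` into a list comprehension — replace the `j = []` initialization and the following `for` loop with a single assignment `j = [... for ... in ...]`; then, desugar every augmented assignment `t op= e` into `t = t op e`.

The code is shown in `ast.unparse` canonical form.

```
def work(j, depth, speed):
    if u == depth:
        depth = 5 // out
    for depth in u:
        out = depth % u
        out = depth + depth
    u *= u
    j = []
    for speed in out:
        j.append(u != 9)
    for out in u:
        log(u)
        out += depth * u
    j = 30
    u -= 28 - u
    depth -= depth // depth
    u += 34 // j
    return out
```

Transformed code:
def work(j, depth, speed):
    if u == depth:
        depth = 5 // out
    for depth in u:
        out = depth % u
        out = depth + depth
    u = u * u
    j = [u != 9 for speed in out]
    for out in u:
        log(u)
        out = out + depth * u
    j = 30
    u = u - (28 - u)
    depth = depth - depth // depth
    u = u + 34 // j
    return out

14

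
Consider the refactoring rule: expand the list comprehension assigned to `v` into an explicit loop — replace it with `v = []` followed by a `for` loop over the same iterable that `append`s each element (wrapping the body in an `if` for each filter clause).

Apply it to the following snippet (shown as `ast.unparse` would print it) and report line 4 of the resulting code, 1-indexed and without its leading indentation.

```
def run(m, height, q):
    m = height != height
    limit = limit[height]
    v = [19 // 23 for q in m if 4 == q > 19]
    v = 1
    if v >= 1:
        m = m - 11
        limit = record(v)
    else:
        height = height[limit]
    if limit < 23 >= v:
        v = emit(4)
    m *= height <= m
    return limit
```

v = []

Transformed code:
def run(m, height, q):
    m = height != height
    limit = limit[height]
    v = []
    for q in m:
        if 4 == q > 19:
            v.append(19 // 23)
    v = 1
    if v >= 1:
        m = m - 11
        limit = record(v)
    else:
        height = height[limit]
    if limit < 23 >= v:
        v = emit(4)
    m *= height <= m
    return limit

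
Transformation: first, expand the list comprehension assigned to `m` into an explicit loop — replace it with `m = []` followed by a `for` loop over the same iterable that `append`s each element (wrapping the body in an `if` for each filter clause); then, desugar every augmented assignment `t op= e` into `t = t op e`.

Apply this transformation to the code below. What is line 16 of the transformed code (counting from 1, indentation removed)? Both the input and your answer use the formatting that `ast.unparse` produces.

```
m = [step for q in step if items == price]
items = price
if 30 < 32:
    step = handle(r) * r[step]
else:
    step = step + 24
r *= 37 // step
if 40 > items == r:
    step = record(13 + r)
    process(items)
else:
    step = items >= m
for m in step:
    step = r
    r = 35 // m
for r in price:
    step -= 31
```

for m in step:

Transformed code:
m = []
for q in step:
    if items == price:
        m.append(step)
items = price
if 30 < 32:
    step = handle(r) * r[step]
else:
    step = step + 24
r = r * (37 // step)
if 40 > items == r:
    step = record(13 + r)
    process(items)
else:
    step = items >= m
for m in step:
    step = r
    r = 35 // m
for r in price:
    step = step - 31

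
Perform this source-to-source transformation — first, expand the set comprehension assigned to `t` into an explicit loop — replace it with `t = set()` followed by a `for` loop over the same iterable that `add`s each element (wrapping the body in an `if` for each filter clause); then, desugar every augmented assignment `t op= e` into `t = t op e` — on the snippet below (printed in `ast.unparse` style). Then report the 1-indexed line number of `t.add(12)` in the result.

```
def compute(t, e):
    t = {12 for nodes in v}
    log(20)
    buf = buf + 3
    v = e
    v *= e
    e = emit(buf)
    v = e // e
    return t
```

Transformed code:
def compute(t, e):
    t = set()
    for nodes in v:
        t.add(12)
    log(20)
    buf = buf + 3
    v = e
    v = v * e
    e = emit(buf)
    v = e // e
    return t

4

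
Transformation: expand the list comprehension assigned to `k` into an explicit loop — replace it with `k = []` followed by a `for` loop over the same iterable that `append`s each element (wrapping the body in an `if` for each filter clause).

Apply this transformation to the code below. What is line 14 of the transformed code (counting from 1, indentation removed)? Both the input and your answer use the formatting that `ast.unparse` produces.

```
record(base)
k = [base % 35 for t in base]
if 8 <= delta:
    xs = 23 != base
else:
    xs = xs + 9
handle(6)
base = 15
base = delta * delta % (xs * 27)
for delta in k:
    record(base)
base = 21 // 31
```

base = 21 // 31

Transformed code:
record(base)
k = []
for t in base:
    k.append(base % 35)
if 8 <= delta:
    xs = 23 != base
else:
    xs = xs + 9
handle(6)
base = 15
base = delta * delta % (xs * 27)
for delta in k:
    record(base)
base = 21 // 31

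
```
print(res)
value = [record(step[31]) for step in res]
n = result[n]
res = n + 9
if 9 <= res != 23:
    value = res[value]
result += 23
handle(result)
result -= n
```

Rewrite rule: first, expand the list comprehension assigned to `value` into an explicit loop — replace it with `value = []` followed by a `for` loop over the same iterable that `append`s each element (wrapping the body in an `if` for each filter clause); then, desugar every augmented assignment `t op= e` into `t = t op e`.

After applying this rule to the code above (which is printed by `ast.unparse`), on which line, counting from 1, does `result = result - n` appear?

11

Transformed code:
print(res)
value = []
for step in res:
    value.append(record(step[31]))
n = result[n]
res = n + 9
if 9 <= res != 23:
    value = res[value]
result = result + 23
handle(result)
result = result - n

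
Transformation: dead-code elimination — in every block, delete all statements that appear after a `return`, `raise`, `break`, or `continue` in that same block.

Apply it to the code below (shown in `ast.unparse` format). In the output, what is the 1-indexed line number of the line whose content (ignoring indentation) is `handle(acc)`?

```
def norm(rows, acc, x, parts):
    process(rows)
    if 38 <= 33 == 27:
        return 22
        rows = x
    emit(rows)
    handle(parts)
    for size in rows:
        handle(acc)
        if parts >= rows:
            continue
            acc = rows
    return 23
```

Transformed code:
def norm(rows, acc, x, parts):
    process(rows)
    if 38 <= 33 == 27:
        return 22
    emit(rows)
    handle(parts)
    for size in rows:
        handle(acc)
        if parts >= rows:
            continue
    return 23

8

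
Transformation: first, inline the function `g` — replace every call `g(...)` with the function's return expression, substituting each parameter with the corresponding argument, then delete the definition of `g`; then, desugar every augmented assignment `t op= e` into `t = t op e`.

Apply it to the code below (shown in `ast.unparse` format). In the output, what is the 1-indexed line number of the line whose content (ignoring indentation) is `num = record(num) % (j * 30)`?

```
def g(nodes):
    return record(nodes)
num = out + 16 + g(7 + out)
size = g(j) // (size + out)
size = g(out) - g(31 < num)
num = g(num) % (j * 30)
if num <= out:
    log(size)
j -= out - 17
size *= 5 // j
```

4

Transformed code:
num = out + 16 + record(7 + out)
size = record(j) // (size + out)
size = record(out) - record(31 < num)
num = record(num) % (j * 30)
if num <= out:
    log(size)
j = j - (out - 17)
size = size * (5 // j)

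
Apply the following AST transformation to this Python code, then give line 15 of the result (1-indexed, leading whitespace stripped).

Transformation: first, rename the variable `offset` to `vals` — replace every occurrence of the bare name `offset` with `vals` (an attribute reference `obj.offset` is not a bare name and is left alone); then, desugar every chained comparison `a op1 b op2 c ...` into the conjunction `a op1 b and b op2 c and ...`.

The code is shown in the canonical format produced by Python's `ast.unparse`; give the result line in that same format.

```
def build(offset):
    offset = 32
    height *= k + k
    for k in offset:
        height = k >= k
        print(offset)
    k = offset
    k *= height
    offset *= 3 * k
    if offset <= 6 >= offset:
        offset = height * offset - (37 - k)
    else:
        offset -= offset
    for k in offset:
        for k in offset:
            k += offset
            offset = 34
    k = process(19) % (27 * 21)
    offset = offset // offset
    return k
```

for k in vals:

Transformed code:
def build(vals):
    vals = 32
    height *= k + k
    for k in vals:
        height = k >= k
        print(vals)
    k = vals
    k *= height
    vals *= 3 * k
    if vals <= 6 and 6 >= vals:
        vals = height * vals - (37 - k)
    else:
        vals -= vals
    for k in vals:
        for k in vals:
            k += vals
            vals = 34
    k = process(19) % (27 * 21)
    vals = vals // vals
    return k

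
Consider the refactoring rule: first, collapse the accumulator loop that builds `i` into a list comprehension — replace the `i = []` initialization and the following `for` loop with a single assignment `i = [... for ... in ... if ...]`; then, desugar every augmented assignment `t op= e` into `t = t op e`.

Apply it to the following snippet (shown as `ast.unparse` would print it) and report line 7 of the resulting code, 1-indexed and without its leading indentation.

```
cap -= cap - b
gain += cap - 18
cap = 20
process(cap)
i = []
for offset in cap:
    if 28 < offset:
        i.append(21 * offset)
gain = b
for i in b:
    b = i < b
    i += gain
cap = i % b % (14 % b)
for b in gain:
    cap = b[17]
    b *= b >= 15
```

for i in b:

Transformed code:
cap = cap - (cap - b)
gain = gain + (cap - 18)
cap = 20
process(cap)
i = [21 * offset for offset in cap if 28 < offset]
gain = b
for i in b:
    b = i < b
    i = i + gain
cap = i % b % (14 % b)
for b in gain:
    cap = b[17]
    b = b * (b >= 15)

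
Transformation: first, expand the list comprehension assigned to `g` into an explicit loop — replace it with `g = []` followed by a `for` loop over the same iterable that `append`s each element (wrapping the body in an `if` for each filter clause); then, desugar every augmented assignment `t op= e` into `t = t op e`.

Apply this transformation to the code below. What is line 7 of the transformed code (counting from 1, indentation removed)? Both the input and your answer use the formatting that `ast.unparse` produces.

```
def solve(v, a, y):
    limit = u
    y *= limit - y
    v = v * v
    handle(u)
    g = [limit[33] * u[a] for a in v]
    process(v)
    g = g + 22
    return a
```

Transformed code:
def solve(v, a, y):
    limit = u
    y = y * (limit - y)
    v = v * v
    handle(u)
    g = []
    for a in v:
        g.append(limit[33] * u[a])
    process(v)
    g = g + 22
    return a

for a in v:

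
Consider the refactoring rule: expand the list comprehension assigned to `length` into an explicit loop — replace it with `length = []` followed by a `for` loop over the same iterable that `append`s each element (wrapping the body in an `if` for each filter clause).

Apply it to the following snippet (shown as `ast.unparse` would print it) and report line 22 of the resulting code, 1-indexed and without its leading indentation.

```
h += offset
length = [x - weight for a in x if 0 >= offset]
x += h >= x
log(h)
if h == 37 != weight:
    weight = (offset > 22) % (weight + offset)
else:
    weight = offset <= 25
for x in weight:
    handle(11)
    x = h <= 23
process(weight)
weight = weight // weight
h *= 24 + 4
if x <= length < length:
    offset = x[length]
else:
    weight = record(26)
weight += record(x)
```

weight += record(x)

Transformed code:
h += offset
length = []
for a in x:
    if 0 >= offset:
        length.append(x - weight)
x += h >= x
log(h)
if h == 37 != weight:
    weight = (offset > 22) % (weight + offset)
else:
    weight = offset <= 25
for x in weight:
    handle(11)
    x = h <= 23
process(weight)
weight = weight // weight
h *= 24 + 4
if x <= length < length:
    offset = x[length]
else:
    weight = record(26)
weight += record(x)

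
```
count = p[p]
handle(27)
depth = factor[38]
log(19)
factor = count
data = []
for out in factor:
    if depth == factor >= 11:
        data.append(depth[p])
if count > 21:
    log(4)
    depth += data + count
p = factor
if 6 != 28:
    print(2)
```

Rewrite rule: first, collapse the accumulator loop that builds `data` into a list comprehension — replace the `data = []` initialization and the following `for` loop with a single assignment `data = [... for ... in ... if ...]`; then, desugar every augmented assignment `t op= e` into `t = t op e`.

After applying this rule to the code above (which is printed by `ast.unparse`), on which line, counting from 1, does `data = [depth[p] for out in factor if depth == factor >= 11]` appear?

Transformed code:
count = p[p]
handle(27)
depth = factor[38]
log(19)
factor = count
data = [depth[p] for out in factor if depth == factor >= 11]
if count > 21:
    log(4)
    depth = depth + (data + count)
p = factor
if 6 != 28:
    print(2)

6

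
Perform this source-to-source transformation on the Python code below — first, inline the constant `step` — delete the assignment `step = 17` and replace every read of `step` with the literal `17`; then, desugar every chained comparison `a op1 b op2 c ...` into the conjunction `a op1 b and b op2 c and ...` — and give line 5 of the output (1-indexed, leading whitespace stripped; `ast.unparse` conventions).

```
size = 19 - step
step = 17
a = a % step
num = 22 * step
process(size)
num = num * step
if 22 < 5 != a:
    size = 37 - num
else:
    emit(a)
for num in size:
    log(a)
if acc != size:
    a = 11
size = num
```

Transformed code:
size = 19 - 17
a = a % 17
num = 22 * 17
process(size)
num = num * 17
if 22 < 5 and 5 != a:
    size = 37 - num
else:
    emit(a)
for num in size:
    log(a)
if acc != size:
    a = 11
size = num

num = num * 17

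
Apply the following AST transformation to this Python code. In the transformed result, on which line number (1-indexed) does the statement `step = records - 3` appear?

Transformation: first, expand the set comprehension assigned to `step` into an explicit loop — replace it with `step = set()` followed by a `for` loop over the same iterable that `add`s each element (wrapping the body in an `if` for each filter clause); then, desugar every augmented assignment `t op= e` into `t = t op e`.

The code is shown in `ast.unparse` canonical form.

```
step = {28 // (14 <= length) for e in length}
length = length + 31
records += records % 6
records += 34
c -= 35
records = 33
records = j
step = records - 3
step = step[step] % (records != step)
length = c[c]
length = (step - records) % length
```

10

Transformed code:
step = set()
for e in length:
    step.add(28 // (14 <= length))
length = length + 31
records = records + records % 6
records = records + 34
c = c - 35
records = 33
records = j
step = records - 3
step = step[step] % (records != step)
length = c[c]
length = (step - records) % length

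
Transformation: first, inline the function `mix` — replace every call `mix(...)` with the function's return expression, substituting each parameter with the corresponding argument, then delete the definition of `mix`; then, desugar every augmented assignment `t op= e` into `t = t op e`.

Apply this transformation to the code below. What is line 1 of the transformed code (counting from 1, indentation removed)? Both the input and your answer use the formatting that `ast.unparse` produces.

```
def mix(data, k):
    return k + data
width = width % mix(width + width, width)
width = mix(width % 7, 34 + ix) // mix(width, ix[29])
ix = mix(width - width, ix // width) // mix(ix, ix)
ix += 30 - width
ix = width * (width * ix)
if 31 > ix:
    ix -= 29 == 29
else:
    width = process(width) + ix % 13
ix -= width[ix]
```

Transformed code:
width = width % (width + (width + width))
width = (34 + ix + width % 7) // (ix[29] + width)
ix = (ix // width + (width - width)) // (ix + ix)
ix = ix + (30 - width)
ix = width * (width * ix)
if 31 > ix:
    ix = ix - (29 == 29)
else:
    width = process(width) + ix % 13
ix = ix - width[ix]

width = width % (width + (width + width))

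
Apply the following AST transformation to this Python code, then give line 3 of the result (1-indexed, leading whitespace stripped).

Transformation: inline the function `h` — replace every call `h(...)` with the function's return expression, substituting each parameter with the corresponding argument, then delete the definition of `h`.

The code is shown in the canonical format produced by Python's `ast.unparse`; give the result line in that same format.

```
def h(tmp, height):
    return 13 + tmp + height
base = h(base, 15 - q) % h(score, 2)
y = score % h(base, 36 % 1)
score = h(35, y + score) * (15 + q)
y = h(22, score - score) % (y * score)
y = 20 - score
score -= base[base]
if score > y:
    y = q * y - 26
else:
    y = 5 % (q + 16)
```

score = (13 + 35 + (y + score)) * (15 + q)

Transformed code:
base = (13 + base + (15 - q)) % (13 + score + 2)
y = score % (13 + base + 36 % 1)
score = (13 + 35 + (y + score)) * (15 + q)
y = (13 + 22 + (score - score)) % (y * score)
y = 20 - score
score -= base[base]
if score > y:
    y = q * y - 26
else:
    y = 5 % (q + 16)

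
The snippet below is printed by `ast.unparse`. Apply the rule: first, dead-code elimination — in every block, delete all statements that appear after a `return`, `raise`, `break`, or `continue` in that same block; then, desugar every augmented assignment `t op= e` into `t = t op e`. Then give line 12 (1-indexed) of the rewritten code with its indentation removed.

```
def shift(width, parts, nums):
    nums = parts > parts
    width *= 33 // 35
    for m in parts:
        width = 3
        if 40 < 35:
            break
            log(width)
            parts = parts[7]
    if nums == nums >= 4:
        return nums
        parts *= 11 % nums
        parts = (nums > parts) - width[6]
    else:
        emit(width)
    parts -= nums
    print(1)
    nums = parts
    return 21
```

Transformed code:
def shift(width, parts, nums):
    nums = parts > parts
    width = width * (33 // 35)
    for m in parts:
        width = 3
        if 40 < 35:
            break
    if nums == nums >= 4:
        return nums
    else:
        emit(width)
    parts = parts - nums
    print(1)
    nums = parts
    return 21

parts = parts - nums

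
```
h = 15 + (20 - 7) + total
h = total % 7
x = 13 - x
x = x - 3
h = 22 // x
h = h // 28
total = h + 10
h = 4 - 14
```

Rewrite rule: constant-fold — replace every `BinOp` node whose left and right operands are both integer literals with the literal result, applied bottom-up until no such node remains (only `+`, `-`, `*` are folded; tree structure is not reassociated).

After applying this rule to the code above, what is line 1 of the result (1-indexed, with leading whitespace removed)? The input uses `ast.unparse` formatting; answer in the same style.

Transformed code:
h = 28 + total
h = total % 7
x = 13 - x
x = x - 3
h = 22 // x
h = h // 28
total = h + 10
h = -10

h = 28 + total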